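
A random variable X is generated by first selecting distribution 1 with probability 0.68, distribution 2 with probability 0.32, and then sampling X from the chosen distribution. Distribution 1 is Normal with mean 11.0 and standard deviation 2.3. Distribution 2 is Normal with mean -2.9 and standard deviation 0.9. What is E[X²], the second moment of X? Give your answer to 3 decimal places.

For each component E[X²] = Var + (mean)², giving 1: 126.29; 2: 9.22.
Overall E[X²] = 0.68·126.29 + 0.32·9.22 = 88.8276.

88.828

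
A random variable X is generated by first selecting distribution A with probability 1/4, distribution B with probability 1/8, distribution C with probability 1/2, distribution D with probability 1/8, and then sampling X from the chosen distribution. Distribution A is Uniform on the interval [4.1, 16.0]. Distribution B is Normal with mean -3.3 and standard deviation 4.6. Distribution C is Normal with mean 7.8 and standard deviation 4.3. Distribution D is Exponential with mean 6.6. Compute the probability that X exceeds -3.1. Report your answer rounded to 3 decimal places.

0.933

Conditional on each component, P(X > -3.1): A: 1; B: 0.48266; C: 0.994376; D: 1.
By total probability, P(X > -3.1) = 0.25·1 + 0.125·0.48266 + 0.5·0.994376 + 0.125·1 = 0.93252.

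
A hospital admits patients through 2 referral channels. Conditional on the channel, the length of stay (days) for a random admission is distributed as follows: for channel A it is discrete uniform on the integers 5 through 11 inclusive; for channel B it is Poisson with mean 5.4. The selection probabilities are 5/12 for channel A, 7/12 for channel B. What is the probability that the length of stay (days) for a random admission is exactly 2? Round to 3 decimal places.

Conditional on each channel, P(X = 2): A: 0; B: 0.0658518.
By total probability, P(X = 2) = 0.416667·0 + 0.583333·0.0658518 = 0.0384135.

0.038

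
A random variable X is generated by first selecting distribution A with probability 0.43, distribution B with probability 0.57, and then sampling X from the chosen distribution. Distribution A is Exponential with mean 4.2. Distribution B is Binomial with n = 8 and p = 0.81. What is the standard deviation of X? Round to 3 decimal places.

3.092

Per component, A: μ=4.2, E[X²]=35.28; B: μ=6.48, E[X²]=43.2216.
E[X] = 0.43·4.2 + 0.57·6.48 = 5.4996.
E[X²] = 0.43·35.28 + 0.57·43.2216 = 39.8067.
Var(X) = E[X²] − (E[X])² = 39.8067 − 30.2456 = 9.56111.
SD(X) = √9.56111 = 3.0921.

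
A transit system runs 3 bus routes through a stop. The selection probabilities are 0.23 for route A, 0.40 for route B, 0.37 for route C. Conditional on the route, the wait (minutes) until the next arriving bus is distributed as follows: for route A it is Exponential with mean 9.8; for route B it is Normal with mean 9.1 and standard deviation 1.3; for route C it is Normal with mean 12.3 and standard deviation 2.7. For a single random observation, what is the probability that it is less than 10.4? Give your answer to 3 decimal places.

0.576

Conditional on each route, P(X < 10.4): A: 0.653968; B: 0.841345; C: 0.240809.
By total probability, P(X < 10.4) = 0.23·0.653968 + 0.4·0.841345 + 0.37·0.240809 = 0.57605.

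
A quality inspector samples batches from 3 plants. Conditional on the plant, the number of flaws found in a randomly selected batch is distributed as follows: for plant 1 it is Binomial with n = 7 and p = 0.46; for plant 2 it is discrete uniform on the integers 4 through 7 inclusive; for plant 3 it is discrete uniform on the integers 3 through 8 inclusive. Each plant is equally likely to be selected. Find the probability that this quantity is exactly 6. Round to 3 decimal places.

Conditional on each plant, P(X = 6): 1: 0.0358128; 2: 0.25; 3: 0.166667.
By total probability, P(X = 6) = 0.333333·0.0358128 + 0.333333·0.25 + 0.333333·0.166667 = 0.150827.

0.151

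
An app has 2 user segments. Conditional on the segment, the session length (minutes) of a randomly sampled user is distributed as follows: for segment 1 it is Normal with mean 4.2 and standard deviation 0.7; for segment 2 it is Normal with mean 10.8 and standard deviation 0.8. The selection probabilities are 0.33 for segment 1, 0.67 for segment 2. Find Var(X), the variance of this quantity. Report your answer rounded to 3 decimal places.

Per component, 1: μ=4.2, E[X²]=18.13; 2: μ=10.8, E[X²]=117.28.
E[X] = 0.33·4.2 + 0.67·10.8 = 8.622.
E[X²] = 0.33·18.13 + 0.67·117.28 = 84.5605.
Var(X) = E[X²] − (E[X])² = 84.5605 − 74.3389 = 10.2216.

10.222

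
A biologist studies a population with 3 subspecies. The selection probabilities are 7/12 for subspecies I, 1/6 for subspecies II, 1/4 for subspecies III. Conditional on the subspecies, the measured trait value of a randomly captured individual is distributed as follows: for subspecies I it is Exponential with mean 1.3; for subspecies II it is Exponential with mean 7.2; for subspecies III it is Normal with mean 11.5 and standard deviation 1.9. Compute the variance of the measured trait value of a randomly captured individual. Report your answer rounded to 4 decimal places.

Per component, I: μ=1.3, E[X²]=3.38; II: μ=7.2, E[X²]=103.68; III: μ=11.5, E[X²]=135.86.
E[X] = 0.583333·1.3 + 0.166667·7.2 + 0.25·11.5 = 4.83333.
E[X²] = 0.583333·3.38 + 0.166667·103.68 + 0.25·135.86 = 53.2167.
Var(X) = E[X²] − (E[X])² = 53.2167 − 23.3611 = 29.8556.

29.8556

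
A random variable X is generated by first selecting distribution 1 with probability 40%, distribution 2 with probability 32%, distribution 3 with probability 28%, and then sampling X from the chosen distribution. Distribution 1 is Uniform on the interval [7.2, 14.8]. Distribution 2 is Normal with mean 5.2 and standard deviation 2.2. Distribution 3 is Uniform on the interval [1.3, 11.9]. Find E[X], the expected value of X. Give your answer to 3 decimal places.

Component means — 1: 11; 2: 5.2; 3: 6.6.
E[X] = 0.4·11 + 0.32·5.2 + 0.28·6.6 = 7.912.

7.912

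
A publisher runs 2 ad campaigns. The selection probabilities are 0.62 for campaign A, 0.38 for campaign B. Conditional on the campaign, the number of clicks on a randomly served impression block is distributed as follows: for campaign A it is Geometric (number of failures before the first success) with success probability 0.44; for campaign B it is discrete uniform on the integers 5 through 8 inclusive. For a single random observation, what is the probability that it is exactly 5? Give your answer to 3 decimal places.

Conditional on each campaign, P(X = 5): A: 0.0242322; B: 0.25.
By total probability, P(X = 5) = 0.62·0.0242322 + 0.38·0.25 = 0.110024.

0.110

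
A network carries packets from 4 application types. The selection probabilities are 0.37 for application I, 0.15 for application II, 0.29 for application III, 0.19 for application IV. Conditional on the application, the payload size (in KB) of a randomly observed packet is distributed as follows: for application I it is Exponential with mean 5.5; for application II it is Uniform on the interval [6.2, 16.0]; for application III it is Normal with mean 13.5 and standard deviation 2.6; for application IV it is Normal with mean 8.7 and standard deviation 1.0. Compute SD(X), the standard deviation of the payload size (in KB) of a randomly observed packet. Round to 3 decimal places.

Per component, I: μ=5.5, E[X²]=60.5; II: μ=11.1, E[X²]=131.213; III: μ=13.5, E[X²]=189.01; IV: μ=8.7, E[X²]=76.69.
E[X] = 0.37·5.5 + 0.15·11.1 + 0.29·13.5 + 0.19·8.7 = 9.268.
E[X²] = 0.37·60.5 + 0.15·131.213 + 0.29·189.01 + 0.19·76.69 = 111.451.
Var(X) = E[X²] − (E[X])² = 111.451 − 85.8958 = 25.5552.
SD(X) = √25.5552 = 5.05521.

5.055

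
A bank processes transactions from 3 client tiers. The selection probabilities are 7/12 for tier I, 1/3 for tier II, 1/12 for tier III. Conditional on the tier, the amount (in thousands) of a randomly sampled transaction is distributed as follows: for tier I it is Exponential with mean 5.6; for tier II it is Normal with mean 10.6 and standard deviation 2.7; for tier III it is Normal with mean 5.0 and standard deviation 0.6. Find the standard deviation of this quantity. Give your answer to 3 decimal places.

5.148

Per component, I: μ=5.6, E[X²]=62.72; II: μ=10.6, E[X²]=119.65; III: μ=5, E[X²]=25.36.
E[X] = 0.583333·5.6 + 0.333333·10.6 + 0.0833333·5 = 7.21667.
E[X²] = 0.583333·62.72 + 0.333333·119.65 + 0.0833333·25.36 = 78.5833.
Var(X) = E[X²] − (E[X])² = 78.5833 − 52.0803 = 26.5031.
SD(X) = √26.5031 = 5.14811.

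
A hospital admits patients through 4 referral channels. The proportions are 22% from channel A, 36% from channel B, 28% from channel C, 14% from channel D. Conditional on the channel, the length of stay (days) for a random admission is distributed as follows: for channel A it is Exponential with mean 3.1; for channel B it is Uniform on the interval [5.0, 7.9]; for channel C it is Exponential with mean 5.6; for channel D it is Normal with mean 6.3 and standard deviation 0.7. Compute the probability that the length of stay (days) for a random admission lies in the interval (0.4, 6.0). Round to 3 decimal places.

0.497

Conditional on each channel, P(0.4 < X < 6.0): A: 0.734591; B: 0.344828; C: 0.588544; D: 0.334118.
By total probability, P(0.4 < X < 6.0) = 0.22·0.734591 + 0.36·0.344828 + 0.28·0.588544 + 0.14·0.334118 = 0.497317.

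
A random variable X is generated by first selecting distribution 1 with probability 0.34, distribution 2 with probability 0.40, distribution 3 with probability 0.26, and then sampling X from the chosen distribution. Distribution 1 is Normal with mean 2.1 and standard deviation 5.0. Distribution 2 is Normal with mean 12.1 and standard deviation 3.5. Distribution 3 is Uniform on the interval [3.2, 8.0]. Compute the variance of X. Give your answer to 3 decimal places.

Per component, 1: μ=2.1, E[X²]=29.41; 2: μ=12.1, E[X²]=158.66; 3: μ=5.6, E[X²]=33.28.
E[X] = 0.34·2.1 + 0.4·12.1 + 0.26·5.6 = 7.01.
E[X²] = 0.34·29.41 + 0.4·158.66 + 0.26·33.28 = 82.1162.
Var(X) = E[X²] − (E[X])² = 82.1162 − 49.1401 = 32.9761.

32.976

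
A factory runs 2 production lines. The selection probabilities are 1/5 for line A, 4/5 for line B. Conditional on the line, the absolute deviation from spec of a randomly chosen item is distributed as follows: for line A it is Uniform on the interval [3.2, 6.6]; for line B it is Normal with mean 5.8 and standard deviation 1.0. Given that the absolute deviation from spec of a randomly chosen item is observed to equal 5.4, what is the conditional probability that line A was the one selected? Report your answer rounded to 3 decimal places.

Likelihoods f(5.4 | ·): A: 0.294118; B: 0.36827.
Posterior ∝ prior × likelihood. Numerator for A: 0.2·0.294118 = 0.0588235.
Normalizing constant: 0.2·0.294118 + 0.8·0.36827 = 0.35344.
P(A | observation) = 0.0588235 / 0.35344 = 0.166432.

0.166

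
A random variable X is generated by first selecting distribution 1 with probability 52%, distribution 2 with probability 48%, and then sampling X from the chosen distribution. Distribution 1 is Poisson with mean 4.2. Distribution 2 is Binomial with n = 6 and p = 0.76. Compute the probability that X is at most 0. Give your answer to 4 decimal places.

Conditional on each component, P(X ≤ 0): 1: 0.0149956; 2: 0.000191103.
By total probability, P(X ≤ 0) = 0.52·0.0149956 + 0.48·0.000191103 = 0.00788943.

0.0079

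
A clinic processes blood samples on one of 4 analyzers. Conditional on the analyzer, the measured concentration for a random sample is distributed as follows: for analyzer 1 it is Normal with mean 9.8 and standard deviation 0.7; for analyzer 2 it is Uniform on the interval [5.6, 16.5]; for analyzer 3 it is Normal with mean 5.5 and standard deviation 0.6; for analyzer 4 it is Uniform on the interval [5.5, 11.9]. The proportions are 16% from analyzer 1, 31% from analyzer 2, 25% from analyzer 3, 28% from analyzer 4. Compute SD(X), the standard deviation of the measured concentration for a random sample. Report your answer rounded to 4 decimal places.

2.9408

Per component, 1: μ=9.8, E[X²]=96.53; 2: μ=11.05, E[X²]=132.003; 3: μ=5.5, E[X²]=30.61; 4: μ=8.7, E[X²]=79.1033.
E[X] = 0.16·9.8 + 0.31·11.05 + 0.25·5.5 + 0.28·8.7 = 8.8045.
E[X²] = 0.16·96.53 + 0.31·132.003 + 0.25·30.61 + 0.28·79.1033 = 86.1673.
Var(X) = E[X²] − (E[X])² = 86.1673 − 77.5192 = 8.64805.
SD(X) = √8.64805 = 2.94076.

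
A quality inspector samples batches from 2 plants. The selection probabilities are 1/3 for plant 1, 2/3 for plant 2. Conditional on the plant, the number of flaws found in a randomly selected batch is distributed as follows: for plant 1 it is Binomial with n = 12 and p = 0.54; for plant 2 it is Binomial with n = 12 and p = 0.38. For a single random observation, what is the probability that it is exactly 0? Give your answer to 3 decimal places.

Conditional on each plant, P(X = 0): 1: 8.97623e-05; 2: 0.00322627.
By total probability, P(X = 0) = 0.333333·8.97623e-05 + 0.666667·0.00322627 = 0.00218077.

0.002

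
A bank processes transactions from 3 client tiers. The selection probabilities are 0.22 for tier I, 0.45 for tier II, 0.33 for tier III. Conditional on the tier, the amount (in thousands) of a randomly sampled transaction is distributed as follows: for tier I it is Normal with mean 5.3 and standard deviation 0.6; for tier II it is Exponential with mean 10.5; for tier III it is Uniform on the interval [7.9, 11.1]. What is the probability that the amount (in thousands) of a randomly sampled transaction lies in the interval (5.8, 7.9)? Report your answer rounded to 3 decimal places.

Conditional on each tier, P(5.8 < X < 7.9): I: 0.202321; II: 0.104335; III: 0.
By total probability, P(5.8 < X < 7.9) = 0.22·0.202321 + 0.45·0.104335 + 0.33·0 = 0.0914612.

0.091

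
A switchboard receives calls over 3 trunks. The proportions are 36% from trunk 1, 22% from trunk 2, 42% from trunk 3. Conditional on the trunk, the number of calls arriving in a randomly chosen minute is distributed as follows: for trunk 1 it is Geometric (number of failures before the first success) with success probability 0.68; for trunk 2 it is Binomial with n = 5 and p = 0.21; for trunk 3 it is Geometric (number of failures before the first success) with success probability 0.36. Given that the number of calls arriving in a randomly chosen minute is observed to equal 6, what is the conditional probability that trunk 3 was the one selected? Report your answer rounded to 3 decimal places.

0.975

Likelihoods P(X=6 | ·): 1: 0.000730144; 2: 0; 3: 0.024739.
Posterior ∝ prior × likelihood. Numerator for 3: 0.42·0.024739 = 0.0103904.
Normalizing constant: 0.36·0.000730144 + 0.22·0 + 0.42·0.024739 = 0.0106532.
P(3 | observation) = 0.0103904 / 0.0106532 = 0.975327.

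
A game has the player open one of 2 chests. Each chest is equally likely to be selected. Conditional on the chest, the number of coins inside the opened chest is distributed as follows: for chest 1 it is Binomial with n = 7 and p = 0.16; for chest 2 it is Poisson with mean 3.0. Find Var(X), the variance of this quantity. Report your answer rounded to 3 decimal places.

2.854

Per component, 1: μ=1.12, E[X²]=2.1952; 2: μ=3, E[X²]=12.
E[X] = 0.5·1.12 + 0.5·3 = 2.06.
E[X²] = 0.5·2.1952 + 0.5·12 = 7.0976.
Var(X) = E[X²] − (E[X])² = 7.0976 − 4.2436 = 2.854.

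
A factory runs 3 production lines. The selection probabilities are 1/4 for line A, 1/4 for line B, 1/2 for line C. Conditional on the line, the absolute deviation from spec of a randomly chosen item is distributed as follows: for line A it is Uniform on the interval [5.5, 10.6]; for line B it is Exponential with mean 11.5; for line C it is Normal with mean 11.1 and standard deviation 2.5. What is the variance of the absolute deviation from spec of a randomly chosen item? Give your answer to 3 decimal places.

Per component, A: μ=8.05, E[X²]=66.97; B: μ=11.5, E[X²]=264.5; C: μ=11.1, E[X²]=129.46.
E[X] = 0.25·8.05 + 0.25·11.5 + 0.5·11.1 = 10.4375.
E[X²] = 0.25·66.97 + 0.25·264.5 + 0.5·129.46 = 147.597.
Var(X) = E[X²] − (E[X])² = 147.597 − 108.941 = 38.6561.

38.656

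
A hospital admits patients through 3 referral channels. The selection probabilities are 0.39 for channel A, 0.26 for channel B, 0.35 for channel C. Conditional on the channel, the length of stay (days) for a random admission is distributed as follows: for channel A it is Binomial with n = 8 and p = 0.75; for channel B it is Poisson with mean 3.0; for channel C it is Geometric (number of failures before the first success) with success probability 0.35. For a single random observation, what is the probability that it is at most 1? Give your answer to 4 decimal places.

Conditional on each channel, P(X ≤ 1): A: 0.00038147; B: 0.199148; C: 0.5775.
By total probability, P(X ≤ 1) = 0.39·0.00038147 + 0.26·0.199148 + 0.35·0.5775 = 0.254052.

0.2541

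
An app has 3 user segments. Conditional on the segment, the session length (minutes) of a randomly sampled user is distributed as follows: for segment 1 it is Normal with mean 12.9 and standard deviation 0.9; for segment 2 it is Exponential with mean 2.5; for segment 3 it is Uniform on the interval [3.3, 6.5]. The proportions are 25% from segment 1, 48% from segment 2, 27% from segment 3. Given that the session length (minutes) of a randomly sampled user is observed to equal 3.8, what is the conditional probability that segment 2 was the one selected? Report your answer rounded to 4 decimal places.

0.3323

Likelihoods f(3.8 | ·): 1: 2.79713e-23; 2: 0.0874848; 3: 0.3125.
Posterior ∝ prior × likelihood. Numerator for 2: 0.48·0.0874848 = 0.0419927.
Normalizing constant: 0.25·2.79713e-23 + 0.48·0.0874848 + 0.27·0.3125 = 0.126368.
P(2 | observation) = 0.0419927 / 0.126368 = 0.332306.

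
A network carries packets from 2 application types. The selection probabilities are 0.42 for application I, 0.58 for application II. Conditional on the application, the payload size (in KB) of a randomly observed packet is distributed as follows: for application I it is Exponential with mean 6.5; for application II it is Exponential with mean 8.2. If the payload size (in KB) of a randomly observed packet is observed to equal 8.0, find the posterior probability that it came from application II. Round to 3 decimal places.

Likelihoods f(8.0 | ·): I: 0.0449335; II: 0.045971.
Posterior ∝ prior × likelihood. Numerator for II: 0.58·0.045971 = 0.0266632.
Normalizing constant: 0.42·0.0449335 + 0.58·0.045971 = 0.0455353.
P(II | observation) = 0.0266632 / 0.0455353 = 0.58555.

0.586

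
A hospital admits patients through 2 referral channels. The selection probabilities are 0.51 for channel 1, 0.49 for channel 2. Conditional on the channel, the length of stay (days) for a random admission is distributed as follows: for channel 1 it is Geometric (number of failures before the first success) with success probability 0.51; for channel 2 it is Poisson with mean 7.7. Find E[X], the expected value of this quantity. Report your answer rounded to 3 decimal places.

Component means — 1: 0.960784; 2: 7.7.
E[X] = 0.51·0.960784 + 0.49·7.7 = 4.263.

4.263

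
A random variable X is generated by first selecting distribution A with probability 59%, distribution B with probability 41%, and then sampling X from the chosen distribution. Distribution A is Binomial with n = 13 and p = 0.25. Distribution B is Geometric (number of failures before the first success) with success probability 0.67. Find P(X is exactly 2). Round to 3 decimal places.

Conditional on each component, P(X = 2): A: 0.205896; B: 0.072963.
By total probability, P(X = 2) = 0.59·0.205896 + 0.41·0.072963 = 0.151394.

0.151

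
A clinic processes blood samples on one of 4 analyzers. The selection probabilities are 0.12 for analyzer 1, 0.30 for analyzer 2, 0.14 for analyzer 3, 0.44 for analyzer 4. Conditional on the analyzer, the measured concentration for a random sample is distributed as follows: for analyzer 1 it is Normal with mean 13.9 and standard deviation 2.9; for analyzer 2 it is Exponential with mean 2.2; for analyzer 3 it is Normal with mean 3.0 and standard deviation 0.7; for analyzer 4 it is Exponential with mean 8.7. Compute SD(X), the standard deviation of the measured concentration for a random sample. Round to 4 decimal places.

7.1966

Per component, 1: μ=13.9, E[X²]=201.62; 2: μ=2.2, E[X²]=9.68; 3: μ=3, E[X²]=9.49; 4: μ=8.7, E[X²]=151.38.
E[X] = 0.12·13.9 + 0.3·2.2 + 0.14·3 + 0.44·8.7 = 6.576.
E[X²] = 0.12·201.62 + 0.3·9.68 + 0.14·9.49 + 0.44·151.38 = 95.0342.
Var(X) = E[X²] − (E[X])² = 95.0342 − 43.2438 = 51.7904.
SD(X) = √51.7904 = 7.19656.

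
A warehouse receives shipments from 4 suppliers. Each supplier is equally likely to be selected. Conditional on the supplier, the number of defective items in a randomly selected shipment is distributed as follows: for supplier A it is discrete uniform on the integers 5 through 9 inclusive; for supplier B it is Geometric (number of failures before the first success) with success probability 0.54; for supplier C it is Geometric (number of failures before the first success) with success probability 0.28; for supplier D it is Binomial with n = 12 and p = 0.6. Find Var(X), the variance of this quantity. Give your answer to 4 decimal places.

Per component, A: μ=7, E[X²]=51; B: μ=0.851852, E[X²]=2.30316; C: μ=2.57143, E[X²]=15.7959; D: μ=7.2, E[X²]=54.72.
E[X] = 0.25·7 + 0.25·0.851852 + 0.25·2.57143 + 0.25·7.2 = 4.40582.
E[X²] = 0.25·51 + 0.25·2.30316 + 0.25·15.7959 + 0.25·54.72 = 30.9548.
Var(X) = E[X²] − (E[X])² = 30.9548 − 19.4113 = 11.5435.

11.5435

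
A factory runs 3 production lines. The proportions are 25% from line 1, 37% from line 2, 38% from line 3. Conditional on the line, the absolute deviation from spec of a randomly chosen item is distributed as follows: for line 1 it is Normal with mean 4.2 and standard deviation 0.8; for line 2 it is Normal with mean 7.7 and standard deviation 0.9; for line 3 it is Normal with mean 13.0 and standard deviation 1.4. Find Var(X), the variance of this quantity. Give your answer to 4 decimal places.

Per component, 1: μ=4.2, E[X²]=18.28; 2: μ=7.7, E[X²]=60.1; 3: μ=13, E[X²]=170.96.
E[X] = 0.25·4.2 + 0.37·7.7 + 0.38·13 = 8.839.
E[X²] = 0.25·18.28 + 0.37·60.1 + 0.38·170.96 = 91.7718.
Var(X) = E[X²] − (E[X])² = 91.7718 − 78.1279 = 13.6439.

13.6439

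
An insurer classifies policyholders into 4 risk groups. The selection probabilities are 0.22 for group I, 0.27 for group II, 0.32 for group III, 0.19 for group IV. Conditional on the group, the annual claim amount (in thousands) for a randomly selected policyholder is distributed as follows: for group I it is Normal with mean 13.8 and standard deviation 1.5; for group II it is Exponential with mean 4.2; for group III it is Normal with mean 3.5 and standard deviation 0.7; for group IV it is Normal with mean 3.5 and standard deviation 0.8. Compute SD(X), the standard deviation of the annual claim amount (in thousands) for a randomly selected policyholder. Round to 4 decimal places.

4.7939

Per component, I: μ=13.8, E[X²]=192.69; II: μ=4.2, E[X²]=35.28; III: μ=3.5, E[X²]=12.74; IV: μ=3.5, E[X²]=12.89.
E[X] = 0.22·13.8 + 0.27·4.2 + 0.32·3.5 + 0.19·3.5 = 5.955.
E[X²] = 0.22·192.69 + 0.27·35.28 + 0.32·12.74 + 0.19·12.89 = 58.4433.
Var(X) = E[X²] − (E[X])² = 58.4433 − 35.462 = 22.9813.
SD(X) = √22.9813 = 4.79388.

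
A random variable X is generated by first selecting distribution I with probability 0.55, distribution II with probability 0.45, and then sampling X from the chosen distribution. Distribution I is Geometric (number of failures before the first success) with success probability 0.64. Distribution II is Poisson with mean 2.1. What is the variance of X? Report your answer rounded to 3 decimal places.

2.013

Per component, I: μ=0.5625, E[X²]=1.19531; II: μ=2.1, E[X²]=6.51.
E[X] = 0.55·0.5625 + 0.45·2.1 = 1.25438.
E[X²] = 0.55·1.19531 + 0.45·6.51 = 3.58692.
Var(X) = E[X²] − (E[X])² = 3.58692 − 1.57346 = 2.01347.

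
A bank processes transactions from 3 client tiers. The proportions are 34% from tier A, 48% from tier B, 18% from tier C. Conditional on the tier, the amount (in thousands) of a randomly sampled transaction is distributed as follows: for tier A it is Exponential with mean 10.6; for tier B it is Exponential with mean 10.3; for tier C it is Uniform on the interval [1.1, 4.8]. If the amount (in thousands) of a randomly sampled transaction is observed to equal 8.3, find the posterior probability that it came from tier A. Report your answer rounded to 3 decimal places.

Likelihoods f(8.3 | ·): A: 0.0431155; B: 0.0433708; C: 0.
Posterior ∝ prior × likelihood. Numerator for A: 0.34·0.0431155 = 0.0146593.
Normalizing constant: 0.34·0.0431155 + 0.48·0.0433708 + 0.18·0 = 0.0354772.
P(A | observation) = 0.0146593 / 0.0354772 = 0.413202.

0.413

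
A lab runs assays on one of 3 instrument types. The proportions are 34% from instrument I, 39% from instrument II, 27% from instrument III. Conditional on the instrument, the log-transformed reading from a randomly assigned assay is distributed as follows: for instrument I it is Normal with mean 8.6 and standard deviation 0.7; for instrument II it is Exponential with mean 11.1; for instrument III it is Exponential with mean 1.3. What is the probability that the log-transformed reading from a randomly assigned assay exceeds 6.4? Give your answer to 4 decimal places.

0.5608

Conditional on each instrument, P(X > 6.4): I: 0.999163; II: 0.561818; III: 0.00727671.
By total probability, P(X > 6.4) = 0.34·0.999163 + 0.39·0.561818 + 0.27·0.00727671 = 0.560789.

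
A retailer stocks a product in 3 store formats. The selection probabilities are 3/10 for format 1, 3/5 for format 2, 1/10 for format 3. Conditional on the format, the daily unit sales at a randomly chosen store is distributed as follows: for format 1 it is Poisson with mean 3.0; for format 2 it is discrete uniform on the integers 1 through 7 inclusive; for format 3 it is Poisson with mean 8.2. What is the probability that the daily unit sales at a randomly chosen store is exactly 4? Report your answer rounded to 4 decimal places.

0.1413

Conditional on each format, P(X = 4): 1: 0.168031; 2: 0.142857; 3: 0.0517404.
By total probability, P(X = 4) = 0.3·0.168031 + 0.6·0.142857 + 0.1·0.0517404 = 0.141298.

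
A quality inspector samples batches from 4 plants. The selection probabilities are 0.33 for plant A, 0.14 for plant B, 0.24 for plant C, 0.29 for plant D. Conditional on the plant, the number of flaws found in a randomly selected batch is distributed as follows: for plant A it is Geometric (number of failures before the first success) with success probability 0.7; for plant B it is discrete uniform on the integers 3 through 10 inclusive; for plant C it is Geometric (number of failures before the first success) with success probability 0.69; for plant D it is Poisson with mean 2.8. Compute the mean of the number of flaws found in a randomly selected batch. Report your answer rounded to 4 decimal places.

1.9713

Component means — A: 0.428571; B: 6.5; C: 0.449275; D: 2.8.
E[X] = 0.33·0.428571 + 0.14·6.5 + 0.24·0.449275 + 0.29·2.8 = 1.97125.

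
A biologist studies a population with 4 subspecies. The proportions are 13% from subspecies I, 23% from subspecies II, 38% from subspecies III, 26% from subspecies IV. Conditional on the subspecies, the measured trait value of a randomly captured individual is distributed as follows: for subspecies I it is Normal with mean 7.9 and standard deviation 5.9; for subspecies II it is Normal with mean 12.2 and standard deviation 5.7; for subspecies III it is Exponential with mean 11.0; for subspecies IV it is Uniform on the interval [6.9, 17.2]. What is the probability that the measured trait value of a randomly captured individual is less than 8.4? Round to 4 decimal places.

0.3683

Conditional on each subspecies, P(X < 8.4): I: 0.533768; II: 0.252493; III: 0.534031; IV: 0.145631.
By total probability, P(X < 8.4) = 0.13·0.533768 + 0.23·0.252493 + 0.38·0.534031 + 0.26·0.145631 = 0.368259.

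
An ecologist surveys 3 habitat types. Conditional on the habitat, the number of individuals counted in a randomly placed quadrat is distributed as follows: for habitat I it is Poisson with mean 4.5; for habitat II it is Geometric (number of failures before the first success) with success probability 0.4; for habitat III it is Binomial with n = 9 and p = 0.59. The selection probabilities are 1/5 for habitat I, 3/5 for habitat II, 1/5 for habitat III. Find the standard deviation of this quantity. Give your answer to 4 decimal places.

Per component, I: μ=4.5, E[X²]=24.75; II: μ=1.5, E[X²]=6; III: μ=5.31, E[X²]=30.3732.
E[X] = 0.2·4.5 + 0.6·1.5 + 0.2·5.31 = 2.862.
E[X²] = 0.2·24.75 + 0.6·6 + 0.2·30.3732 = 14.6246.
Var(X) = E[X²] − (E[X])² = 14.6246 − 8.19104 = 6.4336.
SD(X) = √6.4336 = 2.53645.

2.5365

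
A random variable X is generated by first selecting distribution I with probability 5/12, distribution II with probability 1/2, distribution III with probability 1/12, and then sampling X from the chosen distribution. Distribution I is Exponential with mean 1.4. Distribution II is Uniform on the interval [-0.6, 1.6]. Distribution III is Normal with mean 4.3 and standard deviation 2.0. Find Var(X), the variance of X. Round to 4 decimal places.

2.4141

Per component, I: μ=1.4, E[X²]=3.92; II: μ=0.5, E[X²]=0.653333; III: μ=4.3, E[X²]=22.49.
E[X] = 0.416667·1.4 + 0.5·0.5 + 0.0833333·4.3 = 1.19167.
E[X²] = 0.416667·3.92 + 0.5·0.653333 + 0.0833333·22.49 = 3.83417.
Var(X) = E[X²] − (E[X])² = 3.83417 − 1.42007 = 2.4141.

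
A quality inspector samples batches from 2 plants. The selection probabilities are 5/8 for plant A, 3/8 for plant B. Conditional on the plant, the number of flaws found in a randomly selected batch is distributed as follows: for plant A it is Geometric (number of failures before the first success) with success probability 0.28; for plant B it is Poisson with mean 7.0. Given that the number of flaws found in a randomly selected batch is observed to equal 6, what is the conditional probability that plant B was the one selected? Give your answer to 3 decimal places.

0.696

Likelihoods P(X=6 | ·): A: 0.0390079; B: 0.149003.
Posterior ∝ prior × likelihood. Numerator for B: 0.375·0.149003 = 0.055876.
Normalizing constant: 0.625·0.0390079 + 0.375·0.149003 = 0.080256.
P(B | observation) = 0.055876 / 0.080256 = 0.696223.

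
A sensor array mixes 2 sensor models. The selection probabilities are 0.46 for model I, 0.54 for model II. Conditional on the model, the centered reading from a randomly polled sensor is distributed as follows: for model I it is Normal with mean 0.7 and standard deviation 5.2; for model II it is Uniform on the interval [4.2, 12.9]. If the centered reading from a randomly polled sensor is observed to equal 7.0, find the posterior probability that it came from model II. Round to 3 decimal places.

Likelihoods f(7.0 | ·): I: 0.0368275; II: 0.114943.
Posterior ∝ prior × likelihood. Numerator for II: 0.54·0.114943 = 0.062069.
Normalizing constant: 0.46·0.0368275 + 0.54·0.114943 = 0.0790096.
P(II | observation) = 0.062069 / 0.0790096 = 0.785587.

0.786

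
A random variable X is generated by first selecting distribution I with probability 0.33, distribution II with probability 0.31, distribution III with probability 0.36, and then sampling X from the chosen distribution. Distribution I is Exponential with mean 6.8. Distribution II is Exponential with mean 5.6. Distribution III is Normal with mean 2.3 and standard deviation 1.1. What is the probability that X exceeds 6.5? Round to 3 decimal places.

0.224

Conditional on each component, P(X > 6.5): I: 0.384473; II: 0.313262; III: 6.72194e-05.
By total probability, P(X > 6.5) = 0.33·0.384473 + 0.31·0.313262 + 0.36·6.72194e-05 = 0.224012.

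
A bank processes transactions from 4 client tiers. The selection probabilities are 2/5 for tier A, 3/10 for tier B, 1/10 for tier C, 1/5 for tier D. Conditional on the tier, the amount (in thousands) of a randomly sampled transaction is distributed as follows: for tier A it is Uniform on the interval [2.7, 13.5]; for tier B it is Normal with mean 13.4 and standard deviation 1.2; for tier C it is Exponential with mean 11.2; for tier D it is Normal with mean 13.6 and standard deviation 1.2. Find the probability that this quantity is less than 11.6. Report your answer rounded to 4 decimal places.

Conditional on each tier, P(X < 11.6): A: 0.824074; B: 0.0668072; C: 0.645027; D: 0.0477904.
By total probability, P(X < 11.6) = 0.4·0.824074 + 0.3·0.0668072 + 0.1·0.645027 + 0.2·0.0477904 = 0.423733.

0.4237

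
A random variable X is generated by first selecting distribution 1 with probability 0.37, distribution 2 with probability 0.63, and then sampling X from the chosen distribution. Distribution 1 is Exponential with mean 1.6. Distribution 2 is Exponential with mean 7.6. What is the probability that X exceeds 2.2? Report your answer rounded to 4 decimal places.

0.5652

Conditional on each component, P(X > 2.2): 1: 0.25284; 2: 0.748657.
By total probability, P(X > 2.2) = 0.37·0.25284 + 0.63·0.748657 = 0.565205.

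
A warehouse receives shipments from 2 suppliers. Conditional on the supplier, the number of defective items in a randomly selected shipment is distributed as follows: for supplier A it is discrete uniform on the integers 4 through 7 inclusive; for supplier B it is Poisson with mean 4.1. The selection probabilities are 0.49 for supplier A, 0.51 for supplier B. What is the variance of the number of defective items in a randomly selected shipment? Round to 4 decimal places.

3.1933

Per component, A: μ=5.5, E[X²]=31.5; B: μ=4.1, E[X²]=20.91.
E[X] = 0.49·5.5 + 0.51·4.1 = 4.786.
E[X²] = 0.49·31.5 + 0.51·20.91 = 26.0991.
Var(X) = E[X²] − (E[X])² = 26.0991 − 22.9058 = 3.1933.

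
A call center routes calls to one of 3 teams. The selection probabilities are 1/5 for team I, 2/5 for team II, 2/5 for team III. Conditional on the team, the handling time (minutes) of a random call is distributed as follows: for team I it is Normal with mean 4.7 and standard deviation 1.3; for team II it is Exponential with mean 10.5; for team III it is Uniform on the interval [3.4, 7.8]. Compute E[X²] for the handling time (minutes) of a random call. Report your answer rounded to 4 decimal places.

For each component E[X²] = Var + (mean)², giving I: 23.78; II: 220.5; III: 32.9733.
Overall E[X²] = 0.2·23.78 + 0.4·220.5 + 0.4·32.9733 = 106.145.

106.1453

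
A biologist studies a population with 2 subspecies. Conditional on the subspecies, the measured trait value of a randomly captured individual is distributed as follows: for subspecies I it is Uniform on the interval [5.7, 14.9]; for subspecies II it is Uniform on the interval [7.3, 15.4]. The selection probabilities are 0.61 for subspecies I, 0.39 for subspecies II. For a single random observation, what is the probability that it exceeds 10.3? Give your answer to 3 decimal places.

Conditional on each subspecies, P(X > 10.3): I: 0.5; II: 0.62963.
By total probability, P(X > 10.3) = 0.61·0.5 + 0.39·0.62963 = 0.550556.

0.551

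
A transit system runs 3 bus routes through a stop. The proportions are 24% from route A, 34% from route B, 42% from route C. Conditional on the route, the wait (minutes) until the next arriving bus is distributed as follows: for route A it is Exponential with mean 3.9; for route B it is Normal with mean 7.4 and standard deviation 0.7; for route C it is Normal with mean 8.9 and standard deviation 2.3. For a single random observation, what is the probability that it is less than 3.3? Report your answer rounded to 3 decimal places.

Conditional on each route, P(X < 3.3): A: 0.570938; B: 2.35449e-09; C: 0.00745037.
By total probability, P(X < 3.3) = 0.24·0.570938 + 0.34·2.35449e-09 + 0.42·0.00745037 = 0.140154.

0.140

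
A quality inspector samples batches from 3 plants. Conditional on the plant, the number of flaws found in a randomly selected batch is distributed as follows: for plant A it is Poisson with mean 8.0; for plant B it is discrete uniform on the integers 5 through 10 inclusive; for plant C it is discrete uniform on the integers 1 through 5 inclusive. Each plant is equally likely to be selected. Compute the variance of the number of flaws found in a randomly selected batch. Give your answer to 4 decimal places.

Per component, A: μ=8, E[X²]=72; B: μ=7.5, E[X²]=59.1667; C: μ=3, E[X²]=11.
E[X] = 0.333333·8 + 0.333333·7.5 + 0.333333·3 = 6.16667.
E[X²] = 0.333333·72 + 0.333333·59.1667 + 0.333333·11 = 47.3889.
Var(X) = E[X²] − (E[X])² = 47.3889 − 38.0278 = 9.36111.

9.3611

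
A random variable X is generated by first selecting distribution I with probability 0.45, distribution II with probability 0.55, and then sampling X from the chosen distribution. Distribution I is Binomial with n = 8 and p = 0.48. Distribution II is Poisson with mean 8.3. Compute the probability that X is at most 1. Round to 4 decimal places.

Conditional on each component, P(X ≤ 1): I: 0.0448239; II: 0.00231121.
By total probability, P(X ≤ 1) = 0.45·0.0448239 + 0.55·0.00231121 = 0.0214419.

0.0214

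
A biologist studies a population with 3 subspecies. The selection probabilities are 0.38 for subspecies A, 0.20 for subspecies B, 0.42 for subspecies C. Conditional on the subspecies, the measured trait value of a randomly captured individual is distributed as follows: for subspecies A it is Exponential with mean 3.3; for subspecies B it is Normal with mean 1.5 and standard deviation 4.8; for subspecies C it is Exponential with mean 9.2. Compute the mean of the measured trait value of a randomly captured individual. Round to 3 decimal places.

5.418

Component means — A: 3.3; B: 1.5; C: 9.2.
E[X] = 0.38·3.3 + 0.2·1.5 + 0.42·9.2 = 5.418.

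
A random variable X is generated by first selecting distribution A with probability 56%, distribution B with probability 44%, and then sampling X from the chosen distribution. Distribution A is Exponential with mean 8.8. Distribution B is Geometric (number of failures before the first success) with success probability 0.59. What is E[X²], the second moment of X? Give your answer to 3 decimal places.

87.464

For each component E[X²] = Var + (mean)², giving A: 154.88; B: 1.66073.
Overall E[X²] = 0.56·154.88 + 0.44·1.66073 = 87.4635.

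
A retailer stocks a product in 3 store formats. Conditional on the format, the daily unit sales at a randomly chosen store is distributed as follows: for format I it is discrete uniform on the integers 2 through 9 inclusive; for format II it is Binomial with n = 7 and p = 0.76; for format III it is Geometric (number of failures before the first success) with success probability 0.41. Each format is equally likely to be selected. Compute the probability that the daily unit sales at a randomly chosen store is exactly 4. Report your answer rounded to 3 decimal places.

0.112

Conditional on each format, P(X = 4): I: 0.125; II: 0.16142; III: 0.0496812.
By total probability, P(X = 4) = 0.333333·0.125 + 0.333333·0.16142 + 0.333333·0.0496812 = 0.112034.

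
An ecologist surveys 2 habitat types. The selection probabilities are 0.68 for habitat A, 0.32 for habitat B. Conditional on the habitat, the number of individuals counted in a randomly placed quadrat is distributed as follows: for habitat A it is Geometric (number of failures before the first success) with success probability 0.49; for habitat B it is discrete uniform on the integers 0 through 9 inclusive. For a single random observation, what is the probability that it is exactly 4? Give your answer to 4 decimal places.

Conditional on each habitat, P(X = 4): A: 0.0331495; B: 0.1.
By total probability, P(X = 4) = 0.68·0.0331495 + 0.32·0.1 = 0.0545416.

0.0545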